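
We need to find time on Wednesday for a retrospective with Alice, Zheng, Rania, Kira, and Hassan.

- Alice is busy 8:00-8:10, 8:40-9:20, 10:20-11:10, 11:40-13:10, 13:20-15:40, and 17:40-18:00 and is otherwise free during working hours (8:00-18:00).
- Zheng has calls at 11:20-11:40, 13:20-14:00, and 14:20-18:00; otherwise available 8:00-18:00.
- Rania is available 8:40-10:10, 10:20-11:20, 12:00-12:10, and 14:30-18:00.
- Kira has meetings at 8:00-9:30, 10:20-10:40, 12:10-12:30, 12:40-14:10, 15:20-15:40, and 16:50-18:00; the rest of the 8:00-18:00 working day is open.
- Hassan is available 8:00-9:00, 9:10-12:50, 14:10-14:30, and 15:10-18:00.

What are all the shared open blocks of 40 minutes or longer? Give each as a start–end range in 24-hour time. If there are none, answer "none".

09:30–10:10

Alice free within 08:00–18:00: 08:10–08:40, 09:20–10:20, 11:10–11:40, 13:10–13:20, 15:40–17:40.
Zheng free within 08:00–18:00: 08:00–11:20, 11:40–13:20, 14:00–14:20.
Kira free within 08:00–18:00: 09:30–10:20, 10:40–12:10, 12:30–12:40, 14:10–15:20, 15:40–16:50.
Alice ∩ Zheng: 08:10–08:40, 09:20–10:20, 11:10–11:20, 13:10–13:20.
Alice ∩ Zheng ∩ Rania: 09:20–10:10, 11:10–11:20.
Alice ∩ Zheng ∩ Rania ∩ Kira: 09:30–10:10, 11:10–11:20.
Alice ∩ Zheng ∩ Rania ∩ Kira ∩ Hassan: 09:30–10:10, 11:10–11:20.
Windows ≥ 40 min: 09:30–10:10.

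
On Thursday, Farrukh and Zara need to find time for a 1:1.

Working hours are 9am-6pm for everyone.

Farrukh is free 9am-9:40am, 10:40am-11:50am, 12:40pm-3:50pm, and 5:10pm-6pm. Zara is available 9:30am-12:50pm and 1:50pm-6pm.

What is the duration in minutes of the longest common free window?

Farrukh ∩ Zara: 09:30–09:40, 10:40–11:50, 12:40–12:50, 13:50–15:50, 17:10–18:00.
Common window lengths: 10, 70, 10, 120, 50 min; longest is 120.

120 minutes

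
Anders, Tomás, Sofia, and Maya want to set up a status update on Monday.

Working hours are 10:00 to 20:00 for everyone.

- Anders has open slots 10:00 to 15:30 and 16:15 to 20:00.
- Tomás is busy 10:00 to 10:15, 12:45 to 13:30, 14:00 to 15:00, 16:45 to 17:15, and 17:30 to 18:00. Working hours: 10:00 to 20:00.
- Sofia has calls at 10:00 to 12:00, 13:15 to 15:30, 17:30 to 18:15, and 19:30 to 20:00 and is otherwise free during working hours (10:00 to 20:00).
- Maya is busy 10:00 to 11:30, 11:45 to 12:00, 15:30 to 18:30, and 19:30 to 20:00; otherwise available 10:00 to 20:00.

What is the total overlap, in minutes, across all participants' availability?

105 minutes

Tomás free within 10:00–20:00: 10:15–12:45, 13:30–14:00, 15:00–16:45, 17:15–17:30, 18:00–20:00.
Sofia free within 10:00–20:00: 12:00–13:15, 15:30–17:30, 18:15–19:30.
Maya free within 10:00–20:00: 11:30–11:45, 12:00–15:30, 18:30–19:30.
Anders ∩ Tomás: 10:15–12:45, 13:30–14:00, 15:00–15:30, 16:15–16:45, 17:15–17:30, 18:00–20:00.
Anders ∩ Tomás ∩ Sofia: 12:00–12:45, 16:15–16:45, 17:15–17:30, 18:15–19:30.
Anders ∩ Tomás ∩ Sofia ∩ Maya: 12:00–12:45, 18:30–19:30.
Total common minutes: 45 + 60 = 105.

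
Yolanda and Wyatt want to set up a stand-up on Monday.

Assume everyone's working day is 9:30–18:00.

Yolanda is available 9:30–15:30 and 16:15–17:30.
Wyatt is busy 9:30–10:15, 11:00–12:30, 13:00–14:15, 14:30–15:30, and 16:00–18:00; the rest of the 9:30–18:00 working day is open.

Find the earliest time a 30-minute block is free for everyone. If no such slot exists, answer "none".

10:15

Wyatt free within 09:30–18:00: 10:15–11:00, 12:30–13:00, 14:15–14:30, 15:30–16:00.
Yolanda ∩ Wyatt: 10:15–11:00, 12:30–13:00, 14:15–14:30.
Windows ≥ 30 min: 10:15–11:00, 12:30–13:00.
Earliest such window starts at 10:15.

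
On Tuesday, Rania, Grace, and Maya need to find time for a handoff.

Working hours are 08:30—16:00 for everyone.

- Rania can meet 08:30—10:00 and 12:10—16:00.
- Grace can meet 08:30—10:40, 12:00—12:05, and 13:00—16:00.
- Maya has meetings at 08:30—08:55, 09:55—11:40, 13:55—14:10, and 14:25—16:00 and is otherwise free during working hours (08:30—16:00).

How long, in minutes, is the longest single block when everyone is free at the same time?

60 minutes

Maya free within 08:30–16:00: 08:55–09:55, 11:40–13:55, 14:10–14:25.
Rania ∩ Grace: 08:30–10:00, 13:00–16:00.
Rania ∩ Grace ∩ Maya: 08:55–09:55, 13:00–13:55, 14:10–14:25.
Common window lengths: 60, 55, 15 min; longest is 60.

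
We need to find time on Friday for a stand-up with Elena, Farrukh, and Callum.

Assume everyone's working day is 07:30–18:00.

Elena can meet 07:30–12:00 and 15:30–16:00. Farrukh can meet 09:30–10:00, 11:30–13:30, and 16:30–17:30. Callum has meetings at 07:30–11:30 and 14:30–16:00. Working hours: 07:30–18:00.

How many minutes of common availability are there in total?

Callum free within 07:30–18:00: 11:30–14:30, 16:00–18:00.
Elena ∩ Farrukh: 09:30–10:00, 11:30–12:00.
Elena ∩ Farrukh ∩ Callum: 11:30–12:00.
Total common minutes: 30.

30 minutes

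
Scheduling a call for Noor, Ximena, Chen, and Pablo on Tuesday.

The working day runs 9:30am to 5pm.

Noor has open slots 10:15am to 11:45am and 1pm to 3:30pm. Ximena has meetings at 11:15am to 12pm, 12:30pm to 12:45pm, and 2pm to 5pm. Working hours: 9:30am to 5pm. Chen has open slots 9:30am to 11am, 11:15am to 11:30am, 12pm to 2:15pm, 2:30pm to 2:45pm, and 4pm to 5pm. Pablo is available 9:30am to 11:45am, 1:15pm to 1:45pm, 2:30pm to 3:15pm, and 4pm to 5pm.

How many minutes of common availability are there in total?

Ximena free within 09:30–17:00: 09:30–11:15, 12:00–12:30, 12:45–14:00.
Noor ∩ Ximena: 10:15–11:15, 13:00–14:00.
Noor ∩ Ximena ∩ Chen: 10:15–11:00, 13:00–14:00.
Noor ∩ Ximena ∩ Chen ∩ Pablo: 10:15–11:00, 13:15–13:45.
Total common minutes: 45 + 30 = 75.

75 minutes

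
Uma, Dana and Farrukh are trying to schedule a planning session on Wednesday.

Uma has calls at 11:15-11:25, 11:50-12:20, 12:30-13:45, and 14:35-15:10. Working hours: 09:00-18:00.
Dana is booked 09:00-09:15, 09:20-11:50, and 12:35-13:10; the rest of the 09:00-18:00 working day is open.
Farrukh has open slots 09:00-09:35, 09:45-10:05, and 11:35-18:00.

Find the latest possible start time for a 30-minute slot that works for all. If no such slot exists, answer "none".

17:30

Uma free within 09:00–18:00: 09:00–11:15, 11:25–11:50, 12:20–12:30, 13:45–14:35, 15:10–18:00.
Dana free within 09:00–18:00: 09:15–09:20, 11:50–12:35, 13:10–18:00.
Uma ∩ Dana: 09:15–09:20, 12:20–12:30, 13:45–14:35, 15:10–18:00.
Uma ∩ Dana ∩ Farrukh: 09:15–09:20, 12:20–12:30, 13:45–14:35, 15:10–18:00.
Windows ≥ 30 min: 13:45–14:35, 15:10–18:00.
Latest start in the last window 15:10–18:00 is 18:00 − 30 min = 17:30.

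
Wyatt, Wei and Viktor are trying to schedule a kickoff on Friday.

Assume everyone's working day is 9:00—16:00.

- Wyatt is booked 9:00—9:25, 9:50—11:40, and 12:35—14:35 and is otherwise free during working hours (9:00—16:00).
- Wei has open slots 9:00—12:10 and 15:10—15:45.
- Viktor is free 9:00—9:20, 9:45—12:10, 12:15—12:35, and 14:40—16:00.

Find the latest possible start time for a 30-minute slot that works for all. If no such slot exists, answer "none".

15:15

Wyatt free within 09:00–16:00: 09:25–09:50, 11:40–12:35, 14:35–16:00.
Wyatt ∩ Wei: 09:25–09:50, 11:40–12:10, 15:10–15:45.
Wyatt ∩ Wei ∩ Viktor: 09:45–09:50, 11:40–12:10, 15:10–15:45.
Windows ≥ 30 min: 11:40–12:10, 15:10–15:45.
Latest start in the last window 15:10–15:45 is 15:45 − 30 min = 15:15.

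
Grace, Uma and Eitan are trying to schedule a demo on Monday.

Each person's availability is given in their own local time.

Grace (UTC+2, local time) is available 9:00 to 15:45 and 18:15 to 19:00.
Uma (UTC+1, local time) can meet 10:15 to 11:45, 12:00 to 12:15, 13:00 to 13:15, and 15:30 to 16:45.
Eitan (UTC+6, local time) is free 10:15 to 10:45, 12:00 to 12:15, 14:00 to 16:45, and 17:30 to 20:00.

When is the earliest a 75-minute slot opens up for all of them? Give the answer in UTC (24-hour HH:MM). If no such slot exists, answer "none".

09:15

Grace → UTC: 07:00–13:45, 16:15–17:00.
Uma → UTC: 09:15–10:45, 11:00–11:15, 12:00–12:15, 14:30–15:45.
Eitan → UTC: 04:15–04:45, 06:00–06:15, 08:00–10:45, 11:30–14:00.
Grace ∩ Uma: 09:15–10:45, 11:00–11:15, 12:00–12:15.
Grace ∩ Uma ∩ Eitan: 09:15–10:45, 12:00–12:15.
Windows ≥ 75 min: 09:15–10:45.
Earliest such window starts at 09:15.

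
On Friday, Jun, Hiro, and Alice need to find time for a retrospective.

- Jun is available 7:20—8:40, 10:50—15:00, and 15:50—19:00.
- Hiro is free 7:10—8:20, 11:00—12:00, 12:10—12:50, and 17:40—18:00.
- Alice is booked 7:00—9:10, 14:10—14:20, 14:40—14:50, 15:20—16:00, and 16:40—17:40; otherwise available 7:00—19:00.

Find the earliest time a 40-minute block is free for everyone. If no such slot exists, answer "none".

Alice free within 07:00–19:00: 09:10–14:10, 14:20–14:40, 14:50–15:20, 16:00–16:40, 17:40–19:00.
Jun ∩ Hiro: 07:20–08:20, 11:00–12:00, 12:10–12:50, 17:40–18:00.
Jun ∩ Hiro ∩ Alice: 11:00–12:00, 12:10–12:50, 17:40–18:00.
Windows ≥ 40 min: 11:00–12:00, 12:10–12:50.
Earliest such window starts at 11:00.

11:00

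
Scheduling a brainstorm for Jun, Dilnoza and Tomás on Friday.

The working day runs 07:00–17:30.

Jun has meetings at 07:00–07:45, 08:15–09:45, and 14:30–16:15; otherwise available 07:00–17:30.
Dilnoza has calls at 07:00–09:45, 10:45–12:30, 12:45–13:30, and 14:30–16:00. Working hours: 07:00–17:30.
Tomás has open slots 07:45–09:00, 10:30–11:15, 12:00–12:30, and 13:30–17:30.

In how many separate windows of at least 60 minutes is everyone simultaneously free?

Jun free within 07:00–17:30: 07:45–08:15, 09:45–14:30, 16:15–17:30.
Dilnoza free within 07:00–17:30: 09:45–10:45, 12:30–12:45, 13:30–14:30, 16:00–17:30.
Jun ∩ Dilnoza: 09:45–10:45, 12:30–12:45, 13:30–14:30, 16:15–17:30.
Jun ∩ Dilnoza ∩ Tomás: 10:30–10:45, 13:30–14:30, 16:15–17:30.
Windows ≥ 60 min: 13:30–14:30, 16:15–17:30.
That's 2 windows.

2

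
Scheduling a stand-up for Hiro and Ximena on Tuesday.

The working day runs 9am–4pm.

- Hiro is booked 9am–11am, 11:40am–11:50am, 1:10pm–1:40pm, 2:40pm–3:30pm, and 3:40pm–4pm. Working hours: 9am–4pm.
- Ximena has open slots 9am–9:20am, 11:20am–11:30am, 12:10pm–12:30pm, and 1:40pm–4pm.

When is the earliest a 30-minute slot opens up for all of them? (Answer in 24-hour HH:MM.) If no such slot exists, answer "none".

13:40

Hiro free within 09:00–16:00: 11:00–11:40, 11:50–13:10, 13:40–14:40, 15:30–15:40.
Hiro ∩ Ximena: 11:20–11:30, 12:10–12:30, 13:40–14:40, 15:30–15:40.
Windows ≥ 30 min: 13:40–14:40.
Earliest such window starts at 13:40.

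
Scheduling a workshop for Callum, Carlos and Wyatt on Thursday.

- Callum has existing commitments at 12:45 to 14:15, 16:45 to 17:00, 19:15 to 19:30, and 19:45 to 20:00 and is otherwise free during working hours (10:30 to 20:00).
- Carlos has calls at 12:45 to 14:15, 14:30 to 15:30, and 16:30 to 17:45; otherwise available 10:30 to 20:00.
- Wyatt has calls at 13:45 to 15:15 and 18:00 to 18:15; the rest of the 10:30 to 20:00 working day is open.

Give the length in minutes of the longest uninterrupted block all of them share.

135 minutes

Callum free within 10:30–20:00: 10:30–12:45, 14:15–16:45, 17:00–19:15, 19:30–19:45.
Carlos free within 10:30–20:00: 10:30–12:45, 14:15–14:30, 15:30–16:30, 17:45–20:00.
Wyatt free within 10:30–20:00: 10:30–13:45, 15:15–18:00, 18:15–20:00.
Callum ∩ Carlos: 10:30–12:45, 14:15–14:30, 15:30–16:30, 17:45–19:15, 19:30–19:45.
Callum ∩ Carlos ∩ Wyatt: 10:30–12:45, 15:30–16:30, 17:45–18:00, 18:15–19:15, 19:30–19:45.
Common window lengths: 135, 60, 15, 60, 15 min; longest is 135.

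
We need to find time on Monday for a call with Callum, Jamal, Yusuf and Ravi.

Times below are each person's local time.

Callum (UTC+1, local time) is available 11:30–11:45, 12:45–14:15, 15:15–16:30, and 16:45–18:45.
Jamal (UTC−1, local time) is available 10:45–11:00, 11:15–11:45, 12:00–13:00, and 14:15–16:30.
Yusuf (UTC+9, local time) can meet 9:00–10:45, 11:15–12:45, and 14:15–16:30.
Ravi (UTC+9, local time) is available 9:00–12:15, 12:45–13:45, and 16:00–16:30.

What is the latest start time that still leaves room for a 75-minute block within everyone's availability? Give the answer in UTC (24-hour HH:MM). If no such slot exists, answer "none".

Callum → UTC: 10:30–10:45, 11:45–13:15, 14:15–15:30, 15:45–17:45.
Jamal → UTC: 11:45–12:00, 12:15–12:45, 13:00–14:00, 15:15–17:30.
Yusuf → UTC: 00:00–01:45, 02:15–03:45, 05:15–07:30.
Ravi → UTC: 00:00–03:15, 03:45–04:45, 07:00–07:30.
Callum ∩ Jamal: 11:45–12:00, 12:15–12:45, 13:00–13:15, 15:15–15:30, 15:45–17:30.
Callum ∩ Jamal ∩ Yusuf: (none).
Callum ∩ Jamal ∩ Yusuf ∩ Ravi: (none).
Windows ≥ 75 min: (none).

none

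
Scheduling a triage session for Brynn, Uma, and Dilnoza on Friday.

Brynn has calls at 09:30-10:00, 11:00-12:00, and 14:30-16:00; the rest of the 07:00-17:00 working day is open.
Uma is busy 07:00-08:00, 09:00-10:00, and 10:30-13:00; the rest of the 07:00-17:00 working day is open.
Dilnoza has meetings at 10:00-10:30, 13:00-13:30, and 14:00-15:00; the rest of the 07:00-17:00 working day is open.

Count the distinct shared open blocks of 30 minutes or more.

Brynn free within 07:00–17:00: 07:00–09:30, 10:00–11:00, 12:00–14:30, 16:00–17:00.
Uma free within 07:00–17:00: 08:00–09:00, 10:00–10:30, 13:00–17:00.
Dilnoza free within 07:00–17:00: 07:00–10:00, 10:30–13:00, 13:30–14:00, 15:00–17:00.
Brynn ∩ Uma: 08:00–09:00, 10:00–10:30, 13:00–14:30, 16:00–17:00.
Brynn ∩ Uma ∩ Dilnoza: 08:00–09:00, 13:30–14:00, 16:00–17:00.
Windows ≥ 30 min: 08:00–09:00, 13:30–14:00, 16:00–17:00.
That's 3 windows.

3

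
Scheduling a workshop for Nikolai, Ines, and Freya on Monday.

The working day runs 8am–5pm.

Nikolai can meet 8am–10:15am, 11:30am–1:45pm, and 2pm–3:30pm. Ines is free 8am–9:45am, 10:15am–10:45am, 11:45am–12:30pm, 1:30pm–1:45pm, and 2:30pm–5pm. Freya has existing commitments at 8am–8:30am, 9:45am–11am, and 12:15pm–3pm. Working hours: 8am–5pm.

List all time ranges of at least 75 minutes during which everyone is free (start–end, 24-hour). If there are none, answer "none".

Freya free within 08:00–17:00: 08:30–09:45, 11:00–12:15, 15:00–17:00.
Nikolai ∩ Ines: 08:00–09:45, 11:45–12:30, 13:30–13:45, 14:30–15:30.
Nikolai ∩ Ines ∩ Freya: 08:30–09:45, 11:45–12:15, 15:00–15:30.
Windows ≥ 75 min: 08:30–09:45.

08:30–09:45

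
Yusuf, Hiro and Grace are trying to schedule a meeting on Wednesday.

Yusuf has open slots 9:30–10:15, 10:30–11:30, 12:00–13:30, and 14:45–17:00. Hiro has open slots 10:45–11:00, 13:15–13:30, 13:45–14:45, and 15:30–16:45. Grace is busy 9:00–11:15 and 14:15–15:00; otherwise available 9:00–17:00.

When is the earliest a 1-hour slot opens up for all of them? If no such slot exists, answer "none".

Grace free within 09:00–17:00: 11:15–14:15, 15:00–17:00.
Yusuf ∩ Hiro: 10:45–11:00, 13:15–13:30, 15:30–16:45.
Yusuf ∩ Hiro ∩ Grace: 13:15–13:30, 15:30–16:45.
Windows ≥ 60 min: 15:30–16:45.
Earliest such window starts at 15:30.

15:30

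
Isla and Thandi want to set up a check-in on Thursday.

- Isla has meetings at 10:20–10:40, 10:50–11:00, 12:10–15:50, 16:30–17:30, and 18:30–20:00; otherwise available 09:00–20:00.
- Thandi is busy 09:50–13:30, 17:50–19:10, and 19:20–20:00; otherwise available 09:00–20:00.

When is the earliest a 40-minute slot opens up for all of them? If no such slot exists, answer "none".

09:00

Isla free within 09:00–20:00: 09:00–10:20, 10:40–10:50, 11:00–12:10, 15:50–16:30, 17:30–18:30.
Thandi free within 09:00–20:00: 09:00–09:50, 13:30–17:50, 19:10–19:20.
Isla ∩ Thandi: 09:00–09:50, 15:50–16:30, 17:30–17:50.
Windows ≥ 40 min: 09:00–09:50, 15:50–16:30.
Earliest such window starts at 09:00.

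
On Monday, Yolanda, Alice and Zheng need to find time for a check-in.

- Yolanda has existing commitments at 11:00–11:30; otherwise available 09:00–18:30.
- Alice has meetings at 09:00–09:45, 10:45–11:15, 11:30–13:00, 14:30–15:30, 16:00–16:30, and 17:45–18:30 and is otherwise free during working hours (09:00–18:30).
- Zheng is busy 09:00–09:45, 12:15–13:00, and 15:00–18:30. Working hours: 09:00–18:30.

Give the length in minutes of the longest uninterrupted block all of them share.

Yolanda free within 09:00–18:30: 09:00–11:00, 11:30–18:30.
Alice free within 09:00–18:30: 09:45–10:45, 11:15–11:30, 13:00–14:30, 15:30–16:00, 16:30–17:45.
Zheng free within 09:00–18:30: 09:45–12:15, 13:00–15:00.
Yolanda ∩ Alice: 09:45–10:45, 13:00–14:30, 15:30–16:00, 16:30–17:45.
Yolanda ∩ Alice ∩ Zheng: 09:45–10:45, 13:00–14:30.
Common window lengths: 60, 90 min; longest is 90.

90 minutes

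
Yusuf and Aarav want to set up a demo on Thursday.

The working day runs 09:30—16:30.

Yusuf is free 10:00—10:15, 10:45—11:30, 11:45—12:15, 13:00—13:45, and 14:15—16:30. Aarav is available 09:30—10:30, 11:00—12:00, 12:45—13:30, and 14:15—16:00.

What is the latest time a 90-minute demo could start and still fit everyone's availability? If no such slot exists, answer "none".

14:30

Yusuf ∩ Aarav: 10:00–10:15, 11:00–11:30, 11:45–12:00, 13:00–13:30, 14:15–16:00.
Windows ≥ 90 min: 14:15–16:00.
Latest start in the last window 14:15–16:00 is 16:00 − 90 min = 14:30.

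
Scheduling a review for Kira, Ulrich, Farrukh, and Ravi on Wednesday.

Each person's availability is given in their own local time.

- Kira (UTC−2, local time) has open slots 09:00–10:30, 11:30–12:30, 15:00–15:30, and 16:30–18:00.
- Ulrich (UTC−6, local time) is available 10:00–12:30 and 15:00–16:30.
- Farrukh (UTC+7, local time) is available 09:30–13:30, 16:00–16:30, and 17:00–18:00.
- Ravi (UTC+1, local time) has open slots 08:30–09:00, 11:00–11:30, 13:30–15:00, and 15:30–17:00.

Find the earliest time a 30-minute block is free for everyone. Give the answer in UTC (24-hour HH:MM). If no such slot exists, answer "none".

Kira → UTC: 11:00–12:30, 13:30–14:30, 17:00–17:30, 18:30–20:00.
Ulrich → UTC: 16:00–18:30, 21:00–22:30.
Farrukh → UTC: 02:30–06:30, 09:00–09:30, 10:00–11:00.
Ravi → UTC: 07:30–08:00, 10:00–10:30, 12:30–14:00, 14:30–16:00.
Kira ∩ Ulrich: 17:00–17:30.
Kira ∩ Ulrich ∩ Farrukh: (none).
Kira ∩ Ulrich ∩ Farrukh ∩ Ravi: (none).
Windows ≥ 30 min: (none).

none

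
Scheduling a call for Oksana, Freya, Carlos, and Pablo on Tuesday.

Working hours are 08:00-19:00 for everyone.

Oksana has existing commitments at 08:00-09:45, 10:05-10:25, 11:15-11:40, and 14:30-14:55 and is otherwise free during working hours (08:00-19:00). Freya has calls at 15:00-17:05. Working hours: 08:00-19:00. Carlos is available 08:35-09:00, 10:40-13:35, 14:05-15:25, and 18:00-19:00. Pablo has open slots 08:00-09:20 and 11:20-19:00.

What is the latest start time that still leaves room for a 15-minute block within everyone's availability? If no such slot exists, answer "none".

Oksana free within 08:00–19:00: 09:45–10:05, 10:25–11:15, 11:40–14:30, 14:55–19:00.
Freya free within 08:00–19:00: 08:00–15:00, 17:05–19:00.
Oksana ∩ Freya: 09:45–10:05, 10:25–11:15, 11:40–14:30, 14:55–15:00, 17:05–19:00.
Oksana ∩ Freya ∩ Carlos: 10:40–11:15, 11:40–13:35, 14:05–14:30, 14:55–15:00, 18:00–19:00.
Oksana ∩ Freya ∩ Carlos ∩ Pablo: 11:40–13:35, 14:05–14:30, 14:55–15:00, 18:00–19:00.
Windows ≥ 15 min: 11:40–13:35, 14:05–14:30, 18:00–19:00.
Latest start in the last window 18:00–19:00 is 19:00 − 15 min = 18:45.

18:45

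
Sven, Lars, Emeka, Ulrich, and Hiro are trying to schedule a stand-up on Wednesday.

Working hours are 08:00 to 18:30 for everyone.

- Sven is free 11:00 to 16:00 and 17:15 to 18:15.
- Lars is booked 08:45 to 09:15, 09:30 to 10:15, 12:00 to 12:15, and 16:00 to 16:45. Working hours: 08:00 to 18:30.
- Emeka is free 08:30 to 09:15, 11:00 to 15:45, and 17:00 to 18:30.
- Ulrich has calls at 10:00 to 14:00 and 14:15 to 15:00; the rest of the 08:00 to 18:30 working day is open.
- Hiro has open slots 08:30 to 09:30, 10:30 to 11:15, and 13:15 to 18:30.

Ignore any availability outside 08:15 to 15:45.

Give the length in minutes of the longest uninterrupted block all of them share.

45 minutes

Lars free within 08:00–18:30: 08:00–08:45, 09:15–09:30, 10:15–12:00, 12:15–16:00, 16:45–18:30.
Ulrich free within 08:00–18:30: 08:00–10:00, 14:00–14:15, 15:00–18:30.
Sven ∩ Lars: 11:00–12:00, 12:15–16:00, 17:15–18:15.
Sven ∩ Lars ∩ Emeka: 11:00–12:00, 12:15–15:45, 17:15–18:15.
Sven ∩ Lars ∩ Emeka ∩ Ulrich: 14:00–14:15, 15:00–15:45, 17:15–18:15.
Sven ∩ Lars ∩ Emeka ∩ Ulrich ∩ Hiro: 14:00–14:15, 15:00–15:45, 17:15–18:15.
Restricted to 08:15–15:45: 14:00–14:15, 15:00–15:45.
Common window lengths: 15, 45 min; longest is 45.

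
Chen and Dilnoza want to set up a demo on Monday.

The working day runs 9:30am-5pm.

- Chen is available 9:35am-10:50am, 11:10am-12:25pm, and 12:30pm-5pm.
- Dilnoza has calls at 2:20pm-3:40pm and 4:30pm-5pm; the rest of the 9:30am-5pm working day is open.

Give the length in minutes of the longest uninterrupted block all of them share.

110 minutes

Dilnoza free within 09:30–17:00: 09:30–14:20, 15:40–16:30.
Chen ∩ Dilnoza: 09:35–10:50, 11:10–12:25, 12:30–14:20, 15:40–16:30.
Common window lengths: 75, 75, 110, 50 min; longest is 110.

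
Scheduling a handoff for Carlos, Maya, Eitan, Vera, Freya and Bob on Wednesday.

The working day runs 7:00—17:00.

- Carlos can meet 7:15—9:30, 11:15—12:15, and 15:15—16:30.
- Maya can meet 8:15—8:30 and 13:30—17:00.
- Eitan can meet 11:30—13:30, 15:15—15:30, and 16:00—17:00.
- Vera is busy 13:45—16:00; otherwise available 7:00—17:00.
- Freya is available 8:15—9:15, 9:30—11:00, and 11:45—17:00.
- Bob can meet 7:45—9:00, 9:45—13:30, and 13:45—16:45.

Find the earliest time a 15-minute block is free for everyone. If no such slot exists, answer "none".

16:00

Vera free within 07:00–17:00: 07:00–13:45, 16:00–17:00.
Carlos ∩ Maya: 08:15–08:30, 15:15–16:30.
Carlos ∩ Maya ∩ Eitan: 15:15–15:30, 16:00–16:30.
Carlos ∩ Maya ∩ Eitan ∩ Vera: 16:00–16:30.
Carlos ∩ Maya ∩ Eitan ∩ Vera ∩ Freya: 16:00–16:30.
Carlos ∩ Maya ∩ Eitan ∩ Vera ∩ Freya ∩ Bob: 16:00–16:30.
Windows ≥ 15 min: 16:00–16:30.
Earliest such window starts at 16:00.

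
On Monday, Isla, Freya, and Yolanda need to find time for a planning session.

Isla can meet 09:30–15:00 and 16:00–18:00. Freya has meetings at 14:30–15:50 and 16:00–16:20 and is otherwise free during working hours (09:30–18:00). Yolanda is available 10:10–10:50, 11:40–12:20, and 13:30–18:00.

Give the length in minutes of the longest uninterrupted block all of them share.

Freya free within 09:30–18:00: 09:30–14:30, 15:50–16:00, 16:20–18:00.
Isla ∩ Freya: 09:30–14:30, 16:20–18:00.
Isla ∩ Freya ∩ Yolanda: 10:10–10:50, 11:40–12:20, 13:30–14:30, 16:20–18:00.
Common window lengths: 40, 40, 60, 100 min; longest is 100.

100 minutes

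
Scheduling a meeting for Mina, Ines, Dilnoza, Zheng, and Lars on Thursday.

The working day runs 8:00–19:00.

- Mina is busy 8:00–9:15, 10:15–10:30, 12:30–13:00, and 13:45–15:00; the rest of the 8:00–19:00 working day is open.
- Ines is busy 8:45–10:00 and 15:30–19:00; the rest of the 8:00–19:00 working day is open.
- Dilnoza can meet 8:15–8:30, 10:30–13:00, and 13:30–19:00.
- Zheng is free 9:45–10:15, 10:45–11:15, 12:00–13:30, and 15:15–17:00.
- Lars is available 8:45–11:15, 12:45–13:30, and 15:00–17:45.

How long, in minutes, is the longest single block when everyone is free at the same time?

Mina free within 08:00–19:00: 09:15–10:15, 10:30–12:30, 13:00–13:45, 15:00–19:00.
Ines free within 08:00–19:00: 08:00–08:45, 10:00–15:30.
Mina ∩ Ines: 10:00–10:15, 10:30–12:30, 13:00–13:45, 15:00–15:30.
Mina ∩ Ines ∩ Dilnoza: 10:30–12:30, 13:30–13:45, 15:00–15:30.
Mina ∩ Ines ∩ Dilnoza ∩ Zheng: 10:45–11:15, 12:00–12:30, 15:15–15:30.
Mina ∩ Ines ∩ Dilnoza ∩ Zheng ∩ Lars: 10:45–11:15, 15:15–15:30.
Common window lengths: 30, 15 min; longest is 30.

30 minutes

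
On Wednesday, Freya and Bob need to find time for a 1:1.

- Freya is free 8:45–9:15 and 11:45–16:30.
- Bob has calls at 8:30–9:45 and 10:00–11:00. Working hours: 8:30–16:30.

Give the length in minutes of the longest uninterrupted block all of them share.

Bob free within 08:30–16:30: 09:45–10:00, 11:00–16:30.
Freya ∩ Bob: 11:45–16:30.
Single common window of 285 minutes.

285 minutes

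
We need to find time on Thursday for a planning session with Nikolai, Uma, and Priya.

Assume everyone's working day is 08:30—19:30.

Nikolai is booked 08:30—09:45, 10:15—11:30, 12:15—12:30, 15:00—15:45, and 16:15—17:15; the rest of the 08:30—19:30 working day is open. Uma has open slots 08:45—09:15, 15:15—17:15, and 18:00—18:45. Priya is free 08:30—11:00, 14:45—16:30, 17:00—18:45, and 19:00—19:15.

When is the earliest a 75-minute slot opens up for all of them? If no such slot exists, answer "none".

Nikolai free within 08:30–19:30: 09:45–10:15, 11:30–12:15, 12:30–15:00, 15:45–16:15, 17:15–19:30.
Nikolai ∩ Uma: 15:45–16:15, 18:00–18:45.
Nikolai ∩ Uma ∩ Priya: 15:45–16:15, 18:00–18:45.
Windows ≥ 75 min: (none).

none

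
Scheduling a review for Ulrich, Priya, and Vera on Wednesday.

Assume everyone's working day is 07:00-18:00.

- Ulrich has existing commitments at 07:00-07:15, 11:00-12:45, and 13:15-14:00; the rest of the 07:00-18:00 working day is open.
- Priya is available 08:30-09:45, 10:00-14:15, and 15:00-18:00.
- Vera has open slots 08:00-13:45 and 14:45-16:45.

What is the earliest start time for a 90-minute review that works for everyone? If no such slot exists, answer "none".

Ulrich free within 07:00–18:00: 07:15–11:00, 12:45–13:15, 14:00–18:00.
Ulrich ∩ Priya: 08:30–09:45, 10:00–11:00, 12:45–13:15, 14:00–14:15, 15:00–18:00.
Ulrich ∩ Priya ∩ Vera: 08:30–09:45, 10:00–11:00, 12:45–13:15, 15:00–16:45.
Windows ≥ 90 min: 15:00–16:45.
Earliest such window starts at 15:00.

15:00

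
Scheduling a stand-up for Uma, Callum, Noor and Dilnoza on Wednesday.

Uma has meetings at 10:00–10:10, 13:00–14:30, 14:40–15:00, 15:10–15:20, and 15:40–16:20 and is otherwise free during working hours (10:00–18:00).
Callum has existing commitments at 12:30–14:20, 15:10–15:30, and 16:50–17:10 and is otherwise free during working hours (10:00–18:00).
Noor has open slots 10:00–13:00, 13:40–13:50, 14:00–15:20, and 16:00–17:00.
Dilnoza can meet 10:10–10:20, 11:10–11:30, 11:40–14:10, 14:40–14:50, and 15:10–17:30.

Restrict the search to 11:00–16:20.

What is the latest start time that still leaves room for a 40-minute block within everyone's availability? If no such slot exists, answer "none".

Uma free within 10:00–18:00: 10:10–13:00, 14:30–14:40, 15:00–15:10, 15:20–15:40, 16:20–18:00.
Callum free within 10:00–18:00: 10:00–12:30, 14:20–15:10, 15:30–16:50, 17:10–18:00.
Uma ∩ Callum: 10:10–12:30, 14:30–14:40, 15:00–15:10, 15:30–15:40, 16:20–16:50, 17:10–18:00.
Uma ∩ Callum ∩ Noor: 10:10–12:30, 14:30–14:40, 15:00–15:10, 16:20–16:50.
Uma ∩ Callum ∩ Noor ∩ Dilnoza: 10:10–10:20, 11:10–11:30, 11:40–12:30, 16:20–16:50.
Restricted to 11:00–16:20: 11:10–11:30, 11:40–12:30.
Windows ≥ 40 min: 11:40–12:30.
Latest start in the last window 11:40–12:30 is 12:30 − 40 min = 11:50.

11:50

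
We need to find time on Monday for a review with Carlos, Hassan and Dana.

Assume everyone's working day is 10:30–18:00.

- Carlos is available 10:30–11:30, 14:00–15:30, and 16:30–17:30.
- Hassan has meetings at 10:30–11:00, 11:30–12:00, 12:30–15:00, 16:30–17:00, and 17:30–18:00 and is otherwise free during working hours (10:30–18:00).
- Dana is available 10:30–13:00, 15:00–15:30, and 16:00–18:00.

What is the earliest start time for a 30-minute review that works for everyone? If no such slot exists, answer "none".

Hassan free within 10:30–18:00: 11:00–11:30, 12:00–12:30, 15:00–16:30, 17:00–17:30.
Carlos ∩ Hassan: 11:00–11:30, 15:00–15:30, 17:00–17:30.
Carlos ∩ Hassan ∩ Dana: 11:00–11:30, 15:00–15:30, 17:00–17:30.
Windows ≥ 30 min: 11:00–11:30, 15:00–15:30, 17:00–17:30.
Earliest such window starts at 11:00.

11:00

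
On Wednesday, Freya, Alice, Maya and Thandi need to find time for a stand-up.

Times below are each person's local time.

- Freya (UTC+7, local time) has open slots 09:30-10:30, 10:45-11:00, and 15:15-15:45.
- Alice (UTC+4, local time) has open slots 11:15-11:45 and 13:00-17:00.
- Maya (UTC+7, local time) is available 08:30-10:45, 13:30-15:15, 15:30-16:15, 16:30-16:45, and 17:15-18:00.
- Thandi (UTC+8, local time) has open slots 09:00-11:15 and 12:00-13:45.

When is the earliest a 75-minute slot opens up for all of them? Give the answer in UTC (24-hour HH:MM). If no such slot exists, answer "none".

none

Freya → UTC: 02:30–03:30, 03:45–04:00, 08:15–08:45.
Alice → UTC: 07:15–07:45, 09:00–13:00.
Maya → UTC: 01:30–03:45, 06:30–08:15, 08:30–09:15, 09:30–09:45, 10:15–11:00.
Thandi → UTC: 01:00–03:15, 04:00–05:45.
Freya ∩ Alice: (none).
Freya ∩ Alice ∩ Maya: (none).
Freya ∩ Alice ∩ Maya ∩ Thandi: (none).
Windows ≥ 75 min: (none).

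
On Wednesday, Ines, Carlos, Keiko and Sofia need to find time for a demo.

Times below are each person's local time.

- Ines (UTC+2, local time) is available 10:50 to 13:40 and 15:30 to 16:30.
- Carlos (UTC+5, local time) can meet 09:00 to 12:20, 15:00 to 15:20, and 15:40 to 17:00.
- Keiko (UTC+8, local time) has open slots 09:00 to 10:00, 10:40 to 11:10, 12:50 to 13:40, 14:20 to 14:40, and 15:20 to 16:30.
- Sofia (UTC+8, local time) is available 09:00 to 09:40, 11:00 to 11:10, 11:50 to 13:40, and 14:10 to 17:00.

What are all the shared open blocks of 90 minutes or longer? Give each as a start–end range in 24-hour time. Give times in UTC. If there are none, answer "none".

Ines → UTC: 08:50–11:40, 13:30–14:30.
Carlos → UTC: 04:00–07:20, 10:00–10:20, 10:40–12:00.
Keiko → UTC: 01:00–02:00, 02:40–03:10, 04:50–05:40, 06:20–06:40, 07:20–08:30.
Sofia → UTC: 01:00–01:40, 03:00–03:10, 03:50–05:40, 06:10–09:00.
Ines ∩ Carlos: 10:00–10:20, 10:40–11:40.
Ines ∩ Carlos ∩ Keiko: (none).
Ines ∩ Carlos ∩ Keiko ∩ Sofia: (none).
Windows ≥ 90 min: (none).

none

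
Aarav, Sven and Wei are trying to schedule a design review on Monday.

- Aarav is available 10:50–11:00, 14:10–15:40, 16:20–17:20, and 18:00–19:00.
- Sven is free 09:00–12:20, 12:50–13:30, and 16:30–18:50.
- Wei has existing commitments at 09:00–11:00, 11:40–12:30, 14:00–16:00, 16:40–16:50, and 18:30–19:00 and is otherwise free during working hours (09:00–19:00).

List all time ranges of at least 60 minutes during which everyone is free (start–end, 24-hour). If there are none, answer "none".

none

Wei free within 09:00–19:00: 11:00–11:40, 12:30–14:00, 16:00–16:40, 16:50–18:30.
Aarav ∩ Sven: 10:50–11:00, 16:30–17:20, 18:00–18:50.
Aarav ∩ Sven ∩ Wei: 16:30–16:40, 16:50–17:20, 18:00–18:30.
Windows ≥ 60 min: (none).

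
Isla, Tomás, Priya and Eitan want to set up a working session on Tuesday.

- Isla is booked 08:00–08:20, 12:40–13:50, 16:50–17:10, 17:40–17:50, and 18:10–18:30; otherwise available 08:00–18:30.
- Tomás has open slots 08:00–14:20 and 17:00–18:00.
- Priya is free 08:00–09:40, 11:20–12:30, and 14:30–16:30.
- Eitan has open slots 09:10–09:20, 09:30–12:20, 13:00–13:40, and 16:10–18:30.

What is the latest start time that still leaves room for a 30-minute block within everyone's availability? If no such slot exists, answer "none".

11:50

Isla free within 08:00–18:30: 08:20–12:40, 13:50–16:50, 17:10–17:40, 17:50–18:10.
Isla ∩ Tomás: 08:20–12:40, 13:50–14:20, 17:10–17:40, 17:50–18:00.
Isla ∩ Tomás ∩ Priya: 08:20–09:40, 11:20–12:30.
Isla ∩ Tomás ∩ Priya ∩ Eitan: 09:10–09:20, 09:30–09:40, 11:20–12:20.
Windows ≥ 30 min: 11:20–12:20.
Latest start in the last window 11:20–12:20 is 12:20 − 30 min = 11:50.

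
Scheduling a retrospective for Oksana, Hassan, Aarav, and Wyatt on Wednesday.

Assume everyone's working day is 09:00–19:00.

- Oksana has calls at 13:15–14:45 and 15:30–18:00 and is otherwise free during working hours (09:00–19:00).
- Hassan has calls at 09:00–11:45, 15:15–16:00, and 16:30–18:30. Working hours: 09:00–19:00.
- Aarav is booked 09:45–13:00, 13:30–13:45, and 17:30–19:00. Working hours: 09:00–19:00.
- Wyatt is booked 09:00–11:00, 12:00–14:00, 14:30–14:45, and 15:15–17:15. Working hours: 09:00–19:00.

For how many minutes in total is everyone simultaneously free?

Oksana free within 09:00–19:00: 09:00–13:15, 14:45–15:30, 18:00–19:00.
Hassan free within 09:00–19:00: 11:45–15:15, 16:00–16:30, 18:30–19:00.
Aarav free within 09:00–19:00: 09:00–09:45, 13:00–13:30, 13:45–17:30.
Wyatt free within 09:00–19:00: 11:00–12:00, 14:00–14:30, 14:45–15:15, 17:15–19:00.
Oksana ∩ Hassan: 11:45–13:15, 14:45–15:15, 18:30–19:00.
Oksana ∩ Hassan ∩ Aarav: 13:00–13:15, 14:45–15:15.
Oksana ∩ Hassan ∩ Aarav ∩ Wyatt: 14:45–15:15.
Total common minutes: 30.

30 minutes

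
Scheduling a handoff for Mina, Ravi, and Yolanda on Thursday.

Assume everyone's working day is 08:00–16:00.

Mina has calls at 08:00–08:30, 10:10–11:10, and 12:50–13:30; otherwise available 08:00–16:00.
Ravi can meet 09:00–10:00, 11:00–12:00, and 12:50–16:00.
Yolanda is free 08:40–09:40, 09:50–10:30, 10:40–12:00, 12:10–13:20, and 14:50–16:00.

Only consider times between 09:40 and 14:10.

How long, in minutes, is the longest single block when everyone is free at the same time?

50 minutes

Mina free within 08:00–16:00: 08:30–10:10, 11:10–12:50, 13:30–16:00.
Mina ∩ Ravi: 09:00–10:00, 11:10–12:00, 13:30–16:00.
Mina ∩ Ravi ∩ Yolanda: 09:00–09:40, 09:50–10:00, 11:10–12:00, 14:50–16:00.
Restricted to 09:40–14:10: 09:50–10:00, 11:10–12:00.
Common window lengths: 10, 50 min; longest is 50.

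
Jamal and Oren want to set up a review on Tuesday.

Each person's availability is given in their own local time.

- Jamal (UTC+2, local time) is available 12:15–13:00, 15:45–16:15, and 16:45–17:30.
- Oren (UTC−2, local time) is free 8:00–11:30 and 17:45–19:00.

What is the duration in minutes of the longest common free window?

Jamal → UTC: 10:15–11:00, 13:45–14:15, 14:45–15:30.
Oren → UTC: 10:00–13:30, 19:45–21:00.
Jamal ∩ Oren: 10:15–11:00.
Single common window of 45 minutes.

45 minutes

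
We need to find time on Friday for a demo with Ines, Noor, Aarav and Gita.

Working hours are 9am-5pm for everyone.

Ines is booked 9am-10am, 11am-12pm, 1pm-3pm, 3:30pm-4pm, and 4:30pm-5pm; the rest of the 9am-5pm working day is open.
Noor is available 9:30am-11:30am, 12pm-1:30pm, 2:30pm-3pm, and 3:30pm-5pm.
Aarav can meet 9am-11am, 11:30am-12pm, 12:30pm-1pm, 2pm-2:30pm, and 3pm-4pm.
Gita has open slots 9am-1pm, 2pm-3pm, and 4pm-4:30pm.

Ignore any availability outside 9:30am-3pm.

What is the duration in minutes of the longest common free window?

Ines free within 09:00–17:00: 10:00–11:00, 12:00–13:00, 15:00–15:30, 16:00–16:30.
Ines ∩ Noor: 10:00–11:00, 12:00–13:00, 16:00–16:30.
Ines ∩ Noor ∩ Aarav: 10:00–11:00, 12:30–13:00.
Ines ∩ Noor ∩ Aarav ∩ Gita: 10:00–11:00, 12:30–13:00.
Restricted to 09:30–15:00: 10:00–11:00, 12:30–13:00.
Common window lengths: 60, 30 min; longest is 60.

60 minutes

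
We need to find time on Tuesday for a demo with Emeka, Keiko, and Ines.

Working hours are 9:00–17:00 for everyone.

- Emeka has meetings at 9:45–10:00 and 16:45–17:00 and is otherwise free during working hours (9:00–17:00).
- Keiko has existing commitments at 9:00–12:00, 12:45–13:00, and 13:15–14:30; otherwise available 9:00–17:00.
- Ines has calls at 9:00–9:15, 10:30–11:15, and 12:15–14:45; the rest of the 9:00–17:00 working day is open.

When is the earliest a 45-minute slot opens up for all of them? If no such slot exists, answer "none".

Emeka free within 09:00–17:00: 09:00–09:45, 10:00–16:45.
Keiko free within 09:00–17:00: 12:00–12:45, 13:00–13:15, 14:30–17:00.
Ines free within 09:00–17:00: 09:15–10:30, 11:15–12:15, 14:45–17:00.
Emeka ∩ Keiko: 12:00–12:45, 13:00–13:15, 14:30–16:45.
Emeka ∩ Keiko ∩ Ines: 12:00–12:15, 14:45–16:45.
Windows ≥ 45 min: 14:45–16:45.
Earliest such window starts at 14:45.

14:45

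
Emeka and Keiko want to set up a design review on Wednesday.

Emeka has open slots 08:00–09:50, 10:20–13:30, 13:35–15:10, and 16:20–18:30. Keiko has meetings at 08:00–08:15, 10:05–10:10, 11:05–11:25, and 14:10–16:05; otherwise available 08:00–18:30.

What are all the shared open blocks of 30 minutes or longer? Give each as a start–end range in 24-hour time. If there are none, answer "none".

Keiko free within 08:00–18:30: 08:15–10:05, 10:10–11:05, 11:25–14:10, 16:05–18:30.
Emeka ∩ Keiko: 08:15–09:50, 10:20–11:05, 11:25–13:30, 13:35–14:10, 16:20–18:30.
Windows ≥ 30 min: 08:15–09:50, 10:20–11:05, 11:25–13:30, 13:35–14:10, 16:20–18:30.

08:15–09:50, 10:20–11:05, 11:25–13:30, 13:35–14:10, 16:20–18:30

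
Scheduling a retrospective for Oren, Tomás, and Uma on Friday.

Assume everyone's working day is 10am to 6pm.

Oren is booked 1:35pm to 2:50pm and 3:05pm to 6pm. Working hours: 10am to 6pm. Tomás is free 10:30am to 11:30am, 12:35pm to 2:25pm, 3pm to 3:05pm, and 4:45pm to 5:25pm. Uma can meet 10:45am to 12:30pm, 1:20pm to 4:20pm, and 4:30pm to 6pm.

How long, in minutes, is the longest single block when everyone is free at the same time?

45 minutes

Oren free within 10:00–18:00: 10:00–13:35, 14:50–15:05.
Oren ∩ Tomás: 10:30–11:30, 12:35–13:35, 15:00–15:05.
Oren ∩ Tomás ∩ Uma: 10:45–11:30, 13:20–13:35, 15:00–15:05.
Common window lengths: 45, 15, 5 min; longest is 45.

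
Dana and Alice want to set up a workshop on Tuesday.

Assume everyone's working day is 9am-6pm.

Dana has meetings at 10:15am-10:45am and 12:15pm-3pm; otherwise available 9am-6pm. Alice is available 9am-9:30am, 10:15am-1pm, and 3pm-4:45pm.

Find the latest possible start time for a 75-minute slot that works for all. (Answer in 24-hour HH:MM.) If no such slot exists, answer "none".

Dana free within 09:00–18:00: 09:00–10:15, 10:45–12:15, 15:00–18:00.
Dana ∩ Alice: 09:00–09:30, 10:45–12:15, 15:00–16:45.
Windows ≥ 75 min: 10:45–12:15, 15:00–16:45.
Latest start in the last window 15:00–16:45 is 16:45 − 75 min = 15:30.

15:30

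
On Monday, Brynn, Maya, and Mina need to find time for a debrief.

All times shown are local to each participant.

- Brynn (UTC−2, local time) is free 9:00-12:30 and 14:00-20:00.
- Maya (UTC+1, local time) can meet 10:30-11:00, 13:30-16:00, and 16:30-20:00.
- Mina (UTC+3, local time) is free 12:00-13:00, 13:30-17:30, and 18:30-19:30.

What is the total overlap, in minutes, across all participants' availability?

Brynn → UTC: 11:00–14:30, 16:00–22:00.
Maya → UTC: 09:30–10:00, 12:30–15:00, 15:30–19:00.
Mina → UTC: 09:00–10:00, 10:30–14:30, 15:30–16:30.
Brynn ∩ Maya: 12:30–14:30, 16:00–19:00.
Brynn ∩ Maya ∩ Mina: 12:30–14:30, 16:00–16:30.
Total common minutes: 120 + 30 = 150.

150 minutes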